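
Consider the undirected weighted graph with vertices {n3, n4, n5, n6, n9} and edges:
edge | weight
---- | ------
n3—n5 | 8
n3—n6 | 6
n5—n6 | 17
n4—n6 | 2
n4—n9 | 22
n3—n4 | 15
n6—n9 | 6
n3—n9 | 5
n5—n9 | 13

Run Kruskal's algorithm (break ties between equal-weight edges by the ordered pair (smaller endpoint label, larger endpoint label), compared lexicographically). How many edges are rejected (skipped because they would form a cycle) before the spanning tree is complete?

Kruskal: consider edges lightest-first.
n4—n6 (2): add — endpoints in different components.
n3—n9 (5): add — endpoints in different components.
n3—n6 (6): add — endpoints in different components.
n6—n9 (6): skip — n6 and n9 already connected.
n3—n5 (8): add — endpoints in different components.
Edges rejected before the tree was complete: 1.

1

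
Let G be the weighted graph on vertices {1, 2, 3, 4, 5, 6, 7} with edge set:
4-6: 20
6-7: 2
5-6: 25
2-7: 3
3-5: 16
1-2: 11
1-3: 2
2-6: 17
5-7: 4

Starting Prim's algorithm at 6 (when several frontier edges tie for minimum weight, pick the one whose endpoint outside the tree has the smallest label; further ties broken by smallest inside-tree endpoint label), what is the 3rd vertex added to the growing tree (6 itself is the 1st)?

Prim's algorithm from 6:
Step 1: cheapest edge leaving the tree is 6-7 (2); add 7.
Step 2: cheapest edge leaving the tree is 2-7 (3); add 2.
Step 3: cheapest edge leaving the tree is 5-7 (4); add 5.
Step 4: cheapest edge leaving the tree is 1-2 (11); add 1.
Step 5: cheapest edge leaving the tree is 1-3 (2); add 3.
Step 6: cheapest edge leaving the tree is 4-6 (20); add 4.
Vertex order: 6, 7, 2, 5, 1, 3, 4. The 3rd vertex is 2.

2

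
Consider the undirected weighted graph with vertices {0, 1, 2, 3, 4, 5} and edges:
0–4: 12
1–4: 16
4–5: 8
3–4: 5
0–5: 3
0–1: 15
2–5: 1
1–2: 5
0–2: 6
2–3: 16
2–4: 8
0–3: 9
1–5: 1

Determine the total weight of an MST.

18

Kruskal: consider edges lightest-first.
1–5 (1): add — endpoints in different components.
2–5 (1): add — endpoints in different components.
0–5 (3): add — endpoints in different components.
1–2 (5): skip — 1 and 2 already connected.
3–4 (5): add — endpoints in different components.
0–2 (6): skip — 0 and 2 already connected.
2–4 (8): add — endpoints in different components.
MST edges: 1–5, 2–5, 0–5, 3–4, 2–4; total weight 1+1+3+5+8 = 18.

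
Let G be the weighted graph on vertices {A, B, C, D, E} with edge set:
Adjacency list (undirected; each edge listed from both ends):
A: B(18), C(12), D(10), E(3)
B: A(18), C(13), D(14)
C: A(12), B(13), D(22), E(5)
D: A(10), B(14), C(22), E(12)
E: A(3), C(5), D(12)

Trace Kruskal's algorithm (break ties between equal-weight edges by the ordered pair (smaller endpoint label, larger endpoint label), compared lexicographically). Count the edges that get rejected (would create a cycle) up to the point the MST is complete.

2

Sort edges by weight, then run Kruskal:
A—E (3): add — endpoints in different components.
C—E (5): add — endpoints in different components.
A—D (10): add — endpoints in different components.
A—C (12): skip — A and C already connected.
D—E (12): skip — D and E already connected.
B—C (13): add — endpoints in different components.
Edges rejected before the tree was complete: 2.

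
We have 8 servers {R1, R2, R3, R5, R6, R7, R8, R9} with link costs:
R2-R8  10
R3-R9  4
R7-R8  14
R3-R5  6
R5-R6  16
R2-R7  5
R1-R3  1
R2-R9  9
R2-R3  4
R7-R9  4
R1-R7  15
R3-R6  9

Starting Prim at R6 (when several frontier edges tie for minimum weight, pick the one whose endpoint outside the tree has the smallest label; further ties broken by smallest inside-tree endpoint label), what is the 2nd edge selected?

R1-R3

Prim, starting at R6.
Step 1: cheapest edge leaving the tree is R3-R6 (9); add R3.
Step 2: cheapest edge leaving the tree is R1-R3 (1); add R1.
Step 3: cheapest edge leaving the tree is R2-R3 (4); add R2.
Step 4: cheapest edge leaving the tree is R3-R9 (4); add R9.
Step 5: cheapest edge leaving the tree is R7-R9 (4); add R7.
Step 6: cheapest edge leaving the tree is R3-R5 (6); add R5.
Step 7: cheapest edge leaving the tree is R2-R8 (10); add R8.
The 2nd edge added is R1-R3.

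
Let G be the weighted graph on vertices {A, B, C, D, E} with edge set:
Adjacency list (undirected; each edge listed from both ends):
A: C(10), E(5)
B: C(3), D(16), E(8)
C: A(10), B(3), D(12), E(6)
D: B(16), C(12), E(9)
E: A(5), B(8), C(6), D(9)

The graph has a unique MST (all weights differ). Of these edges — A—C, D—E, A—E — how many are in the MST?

2

Kruskal's algorithm — process edges by increasing weight (ties by edge label):
B—C (3): add — endpoints in different components.
A—E (5): add — endpoints in different components.
C—E (6): add — endpoints in different components.
B—E (8): skip — B and E already connected.
D—E (9): add — endpoints in different components.
MST edge set: {B—C, A—E, C—E, D—E}.
Of the listed edges, {D—E, A—E} are in the MST → 2.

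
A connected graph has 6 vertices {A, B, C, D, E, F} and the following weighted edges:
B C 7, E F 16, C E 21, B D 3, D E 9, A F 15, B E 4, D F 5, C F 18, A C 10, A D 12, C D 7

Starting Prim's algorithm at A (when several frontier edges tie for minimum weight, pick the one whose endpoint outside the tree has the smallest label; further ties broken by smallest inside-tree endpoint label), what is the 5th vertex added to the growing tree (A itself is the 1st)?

Grow the tree from A using Prim:
Step 1: frontier [A C 10, A D 12, A F 15] → take A C (10); add C.
Step 2: frontier [A D 12, A F 15, B C 7, C D 7, C F 18, C E 21] → take B C (7); add B.
Step 3: frontier [A D 12, A F 15, B D 3, B E 4, C D 7, C F 18, C E 21] → take B D (3); add D.
Step 4: frontier [A F 15, B E 4, C F 18, C E 21, D F 5, D E 9] → take B E (4); add E.
Step 5: frontier [A F 15, C F 18, D F 5, E F 16] → take D F (5); add F.
Vertex order: A, C, B, D, E, F. The 5th vertex is E.

E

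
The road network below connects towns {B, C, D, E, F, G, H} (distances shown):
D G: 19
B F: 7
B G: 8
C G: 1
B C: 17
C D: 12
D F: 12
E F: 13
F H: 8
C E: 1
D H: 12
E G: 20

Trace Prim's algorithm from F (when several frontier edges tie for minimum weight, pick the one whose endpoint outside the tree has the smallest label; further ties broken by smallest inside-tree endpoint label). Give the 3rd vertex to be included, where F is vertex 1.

G

Prim, starting at F.
Step 1: frontier [B F 7, F H 8, D F 12, E F 13] → take B F (7); add B.
Step 2: frontier [B G 8, B C 17, F H 8, D F 12, E F 13] → take B G (8); add G.
Step 3: frontier [B C 17, F H 8, D F 12, E F 13, C G 1, D G 19, E G 20] → take C G (1); add C.
Step 4: frontier [C E 1, C D 12, F H 8, D F 12, E F 13, D G 19, E G 20] → take C E (1); add E.
Step 5: frontier [C D 12, F H 8, D F 12, D G 19] → take F H (8); add H.
Step 6: frontier [C D 12, D F 12, D G 19, D H 12] → take C D (12); add D.
Vertex order: F, B, G, C, E, H, D. The 3rd vertex is G.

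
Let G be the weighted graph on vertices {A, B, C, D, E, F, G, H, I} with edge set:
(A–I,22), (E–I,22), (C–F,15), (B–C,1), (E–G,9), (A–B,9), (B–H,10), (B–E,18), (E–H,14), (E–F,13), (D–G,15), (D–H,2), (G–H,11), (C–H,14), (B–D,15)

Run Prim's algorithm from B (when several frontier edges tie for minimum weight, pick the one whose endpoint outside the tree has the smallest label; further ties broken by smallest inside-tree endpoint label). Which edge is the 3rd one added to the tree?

Prim, starting at B.
Step 1: cheapest edge leaving the tree is B–C (1); add C.
Step 2: cheapest edge leaving the tree is A–B (9); add A.
Step 3: cheapest edge leaving the tree is B–H (10); add H.
Step 4: cheapest edge leaving the tree is D–H (2); add D.
Step 5: cheapest edge leaving the tree is G–H (11); add G.
Step 6: cheapest edge leaving the tree is E–G (9); add E.
Step 7: cheapest edge leaving the tree is E–F (13); add F.
Step 8: cheapest edge leaving the tree is A–I (22); add I.
The 3rd edge added is B–H.

B-H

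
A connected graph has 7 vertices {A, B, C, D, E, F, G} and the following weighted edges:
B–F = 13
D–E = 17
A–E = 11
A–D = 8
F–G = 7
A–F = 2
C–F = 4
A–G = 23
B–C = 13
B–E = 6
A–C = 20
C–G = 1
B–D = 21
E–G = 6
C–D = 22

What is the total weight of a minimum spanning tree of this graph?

Prim's algorithm from C:
Step 1: cheapest edge leaving the tree is C–G (1); add G.
Step 2: cheapest edge leaving the tree is C–F (4); add F.
Step 3: cheapest edge leaving the tree is A–F (2); add A.
Step 4: cheapest edge leaving the tree is E–G (6); add E.
Step 5: cheapest edge leaving the tree is B–E (6); add B.
Step 6: cheapest edge leaving the tree is A–D (8); add D.
MST edges: C–G, C–F, A–F, E–G, B–E, A–D; total weight 1+4+2+6+6+8 = 27.

27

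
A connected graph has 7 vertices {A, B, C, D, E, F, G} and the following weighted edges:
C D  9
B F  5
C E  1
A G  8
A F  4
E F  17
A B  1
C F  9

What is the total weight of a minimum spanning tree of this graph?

32

Kruskal's algorithm — process edges by increasing weight (ties by edge label):
A B (1): add. Components now {A,B} {C} {D} {E} {F} {G}
C E (1): add. Components now {A,B} {C,E} {D} {F} {G}
A F (4): add. Components now {A,B,F} {C,E} {D} {G}
B F (5): skip — B and F already connected.
A G (8): add. Components now {A,B,F,G} {C,E} {D}
C D (9): add. Components now {A,B,F,G} {C,D,E}
C F (9): add. Components now {A,B,C,D,E,F,G}
MST edges: A B, C E, A F, A G, C D, C F; total weight 1+1+4+8+9+9 = 32.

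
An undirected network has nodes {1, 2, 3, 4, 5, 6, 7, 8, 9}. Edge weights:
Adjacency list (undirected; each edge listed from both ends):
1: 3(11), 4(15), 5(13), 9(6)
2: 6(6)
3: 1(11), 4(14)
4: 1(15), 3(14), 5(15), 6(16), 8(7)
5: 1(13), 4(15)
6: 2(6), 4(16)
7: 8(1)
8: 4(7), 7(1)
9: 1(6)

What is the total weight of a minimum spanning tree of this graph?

Kruskal: consider edges lightest-first.
7—8 (1): add — endpoints in different components.
1—9 (6): add — endpoints in different components.
2—6 (6): add — endpoints in different components.
4—8 (7): add — endpoints in different components.
1—3 (11): add — endpoints in different components.
1—5 (13): add — endpoints in different components.
3—4 (14): add — endpoints in different components.
1—4 (15): skip — 1 and 4 already connected.
4—5 (15): skip — 4 and 5 already connected.
4—6 (16): add — endpoints in different components.
MST edges: 7—8, 1—9, 2—6, 4—8, 1—3, 1—5, 3—4, 4—6; total weight 1+6+6+7+11+13+14+16 = 74.

74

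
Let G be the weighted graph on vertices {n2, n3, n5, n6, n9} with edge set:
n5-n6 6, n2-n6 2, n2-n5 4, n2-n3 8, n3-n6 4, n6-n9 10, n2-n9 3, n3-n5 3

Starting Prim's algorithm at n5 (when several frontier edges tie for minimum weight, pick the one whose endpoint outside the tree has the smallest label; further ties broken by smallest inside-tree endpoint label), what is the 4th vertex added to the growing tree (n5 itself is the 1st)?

Grow the tree from n5 using Prim:
Step 1: frontier [n3-n5 3, n2-n5 4, n5-n6 6] → take n3-n5 (3); add n3.
Step 2: frontier [n3-n6 4, n2-n3 8, n2-n5 4, n5-n6 6] → take n2-n5 (4); add n2.
Step 3: frontier [n2-n6 2, n2-n9 3, n3-n6 4, n5-n6 6] → take n2-n6 (2); add n6.
Step 4: frontier [n2-n9 3, n6-n9 10] → take n2-n9 (3); add n9.
Vertex order: n5, n3, n2, n6, n9. The 4th vertex is n6.

n6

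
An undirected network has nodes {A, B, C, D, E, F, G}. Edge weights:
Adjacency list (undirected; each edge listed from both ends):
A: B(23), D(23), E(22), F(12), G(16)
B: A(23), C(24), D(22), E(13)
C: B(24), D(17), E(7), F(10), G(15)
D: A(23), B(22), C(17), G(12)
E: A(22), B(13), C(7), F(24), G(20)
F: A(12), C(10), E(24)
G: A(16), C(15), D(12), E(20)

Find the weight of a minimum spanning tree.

69

Sort edges by weight, then run Kruskal:
C—E (7): add — endpoints in different components.
C—F (10): add — endpoints in different components.
A—F (12): add — endpoints in different components.
D—G (12): add — endpoints in different components.
B—E (13): add — endpoints in different components.
C—G (15): add — endpoints in different components.
MST edges: C—E, C—F, A—F, D—G, B—E, C—G; total weight 7+10+12+12+13+15 = 69.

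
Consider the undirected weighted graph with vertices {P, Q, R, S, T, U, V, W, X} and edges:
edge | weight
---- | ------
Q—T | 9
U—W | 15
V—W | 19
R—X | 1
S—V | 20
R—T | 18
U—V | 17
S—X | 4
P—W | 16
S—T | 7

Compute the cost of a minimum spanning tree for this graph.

Grow the tree from U using Prim:
Step 1: frontier [U—W 15, U—V 17] → take U—W (15); add W.
Step 2: frontier [U—V 17, P—W 16, V—W 19] → take P—W (16); add P.
Step 3: frontier [U—V 17, V—W 19] → take U—V (17); add V.
Step 4: frontier [S—V 20] → take S—V (20); add S.
Step 5: frontier [S—X 4, S—T 7] → take S—X (4); add X.
Step 6: frontier [S—T 7, R—X 1] → take R—X (1); add R.
Step 7: frontier [R—T 18, S—T 7] → take S—T (7); add T.
Step 8: frontier [Q—T 9] → take Q—T (9); add Q.
MST edges: U—W, P—W, U—V, S—V, S—X, R—X, S—T, Q—T; total weight 15+16+17+20+4+1+7+9 = 89.

89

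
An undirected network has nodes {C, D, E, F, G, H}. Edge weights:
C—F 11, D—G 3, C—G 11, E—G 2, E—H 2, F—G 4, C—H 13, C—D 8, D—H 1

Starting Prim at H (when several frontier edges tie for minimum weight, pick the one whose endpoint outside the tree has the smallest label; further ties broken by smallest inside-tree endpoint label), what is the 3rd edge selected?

E-G

Prim's algorithm from H:
Step 1: cheapest edge leaving the tree is D—H (1); add D.
Step 2: cheapest edge leaving the tree is E—H (2); add E.
Step 3: cheapest edge leaving the tree is E—G (2); add G.
Step 4: cheapest edge leaving the tree is F—G (4); add F.
Step 5: cheapest edge leaving the tree is C—D (8); add C.
The 3rd edge added is E—G.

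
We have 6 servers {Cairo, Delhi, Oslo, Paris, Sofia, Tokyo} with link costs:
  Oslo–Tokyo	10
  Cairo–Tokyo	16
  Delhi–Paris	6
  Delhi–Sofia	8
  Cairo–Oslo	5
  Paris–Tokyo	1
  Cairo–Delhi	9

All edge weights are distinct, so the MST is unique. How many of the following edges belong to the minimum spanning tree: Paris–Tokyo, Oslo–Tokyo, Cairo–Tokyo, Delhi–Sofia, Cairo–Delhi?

3

Kruskal: consider edges lightest-first.
Paris–Tokyo (1): add — endpoints in different components.
Cairo–Oslo (5): add — endpoints in different components.
Delhi–Paris (6): add — endpoints in different components.
Delhi–Sofia (8): add — endpoints in different components.
Cairo–Delhi (9): add — endpoints in different components.
MST edge set: {Paris–Tokyo, Cairo–Oslo, Delhi–Paris, Delhi–Sofia, Cairo–Delhi}.
Of the listed edges, {Paris–Tokyo, Delhi–Sofia, Cairo–Delhi} are in the MST → 3.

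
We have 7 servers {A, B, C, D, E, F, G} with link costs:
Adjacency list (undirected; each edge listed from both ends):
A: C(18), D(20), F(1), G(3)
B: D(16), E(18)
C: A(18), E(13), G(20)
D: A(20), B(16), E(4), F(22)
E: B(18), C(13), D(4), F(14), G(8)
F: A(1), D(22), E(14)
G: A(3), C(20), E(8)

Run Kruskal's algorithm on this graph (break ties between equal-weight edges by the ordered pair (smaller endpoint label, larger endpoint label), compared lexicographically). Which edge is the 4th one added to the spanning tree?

E-G

Kruskal's algorithm — process edges by increasing weight (ties by edge label):
A—F (1): add. Components now {A,F} {B} {C} {D} {E} {G}
A—G (3): add. Components now {A,F,G} {B} {C} {D} {E}
D—E (4): add. Components now {A,F,G} {B} {C} {D,E}
E—G (8): add. Components now {A,D,E,F,G} {B} {C}
C—E (13): add. Components now {A,C,D,E,F,G} {B}
E—F (14): skip — E and F already connected.
B—D (16): add. Components now {A,B,C,D,E,F,G}
The 4th edge added is E—G.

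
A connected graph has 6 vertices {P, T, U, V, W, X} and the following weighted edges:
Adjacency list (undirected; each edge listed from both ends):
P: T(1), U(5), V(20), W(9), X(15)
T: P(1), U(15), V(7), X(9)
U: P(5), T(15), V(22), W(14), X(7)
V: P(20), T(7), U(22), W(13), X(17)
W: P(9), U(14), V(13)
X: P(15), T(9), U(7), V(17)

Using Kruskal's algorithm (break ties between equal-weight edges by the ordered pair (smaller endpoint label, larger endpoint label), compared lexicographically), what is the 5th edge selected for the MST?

Sort edges by weight, then run Kruskal:
P T (1): add. Components now {P,T} {W} {X} {V} {U}
P U (5): add. Components now {P,T,U} {W} {X} {V}
T V (7): add. Components now {P,T,U,V} {W} {X}
U X (7): add. Components now {P,T,U,V,X} {W}
P W (9): add. Components now {P,T,U,V,W,X}
The 5th edge added is P W.

P-W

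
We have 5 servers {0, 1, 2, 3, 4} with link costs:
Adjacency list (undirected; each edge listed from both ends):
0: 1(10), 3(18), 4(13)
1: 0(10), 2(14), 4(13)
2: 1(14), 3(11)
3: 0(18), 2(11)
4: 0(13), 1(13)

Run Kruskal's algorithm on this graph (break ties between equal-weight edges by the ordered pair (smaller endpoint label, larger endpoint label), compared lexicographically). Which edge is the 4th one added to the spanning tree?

1-2

Kruskal's algorithm — process edges by increasing weight (ties by edge label):
0 1 (10): add — endpoints in different components.
2 3 (11): add — endpoints in different components.
0 4 (13): add — endpoints in different components.
1 4 (13): skip — 1 and 4 already connected.
1 2 (14): add — endpoints in different components.
The 4th edge added is 1 2.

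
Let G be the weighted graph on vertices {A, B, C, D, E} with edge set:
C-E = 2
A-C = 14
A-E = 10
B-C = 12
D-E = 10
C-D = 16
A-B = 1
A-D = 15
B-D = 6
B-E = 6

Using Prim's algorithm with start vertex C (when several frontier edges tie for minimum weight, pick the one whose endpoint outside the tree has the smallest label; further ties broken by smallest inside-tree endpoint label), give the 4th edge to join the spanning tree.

B-D

Prim, starting at C.
Step 1: cheapest edge leaving the tree is C-E (2); add E.
Step 2: cheapest edge leaving the tree is B-E (6); add B.
Step 3: cheapest edge leaving the tree is A-B (1); add A.
Step 4: cheapest edge leaving the tree is B-D (6); add D.
The 4th edge added is B-D.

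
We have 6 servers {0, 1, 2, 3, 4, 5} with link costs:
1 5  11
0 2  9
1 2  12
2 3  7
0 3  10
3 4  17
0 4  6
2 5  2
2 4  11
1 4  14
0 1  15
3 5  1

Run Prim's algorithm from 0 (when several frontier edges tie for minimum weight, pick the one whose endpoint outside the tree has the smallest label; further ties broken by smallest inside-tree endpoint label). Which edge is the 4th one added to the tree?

Grow the tree from 0 using Prim:
Step 1: frontier [0 4 6, 0 2 9, 0 3 10, 0 1 15] → take 0 4 (6); add 4.
Step 2: frontier [0 2 9, 0 3 10, 0 1 15, 2 4 11, 1 4 14, 3 4 17] → take 0 2 (9); add 2.
Step 3: frontier [0 3 10, 0 1 15, 2 5 2, 2 3 7, 1 2 12, 1 4 14, 3 4 17] → take 2 5 (2); add 5.
Step 4: frontier [0 3 10, 0 1 15, 2 3 7, 1 2 12, 1 4 14, 3 4 17, 3 5 1, 1 5 11] → take 3 5 (1); add 3.
Step 5: frontier [0 1 15, 1 2 12, 1 4 14, 1 5 11] → take 1 5 (11); add 1.
The 4th edge added is 3 5.

3-5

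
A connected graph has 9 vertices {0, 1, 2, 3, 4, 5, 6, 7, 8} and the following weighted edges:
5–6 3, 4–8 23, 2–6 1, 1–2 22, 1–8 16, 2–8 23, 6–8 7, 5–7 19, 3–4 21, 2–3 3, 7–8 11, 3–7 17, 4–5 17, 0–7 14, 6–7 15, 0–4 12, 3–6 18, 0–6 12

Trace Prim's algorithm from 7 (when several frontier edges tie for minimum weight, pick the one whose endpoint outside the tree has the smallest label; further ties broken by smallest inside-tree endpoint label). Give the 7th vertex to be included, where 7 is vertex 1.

Grow the tree from 7 using Prim:
Step 1: cheapest edge leaving the tree is 7–8 (11); add 8.
Step 2: cheapest edge leaving the tree is 6–8 (7); add 6.
Step 3: cheapest edge leaving the tree is 2–6 (1); add 2.
Step 4: cheapest edge leaving the tree is 2–3 (3); add 3.
Step 5: cheapest edge leaving the tree is 5–6 (3); add 5.
Step 6: cheapest edge leaving the tree is 0–6 (12); add 0.
Step 7: cheapest edge leaving the tree is 0–4 (12); add 4.
Step 8: cheapest edge leaving the tree is 1–8 (16); add 1.
Vertex order: 7, 8, 6, 2, 3, 5, 0, 4, 1. The 7th vertex is 0.

0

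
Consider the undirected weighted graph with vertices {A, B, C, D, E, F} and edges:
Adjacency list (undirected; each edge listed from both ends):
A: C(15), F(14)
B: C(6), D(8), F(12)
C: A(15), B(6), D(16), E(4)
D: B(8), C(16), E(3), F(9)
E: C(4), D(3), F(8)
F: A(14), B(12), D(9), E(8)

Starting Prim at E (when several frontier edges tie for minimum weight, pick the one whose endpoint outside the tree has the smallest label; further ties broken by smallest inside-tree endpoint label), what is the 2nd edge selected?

C-E

Prim, starting at E.
Step 1: frontier [D—E 3, C—E 4, E—F 8] → take D—E (3); add D.
Step 2: frontier [B—D 8, D—F 9, C—D 16, C—E 4, E—F 8] → take C—E (4); add C.
Step 3: frontier [B—C 6, A—C 15, B—D 8, D—F 9, E—F 8] → take B—C (6); add B.
Step 4: frontier [B—F 12, A—C 15, D—F 9, E—F 8] → take E—F (8); add F.
Step 5: frontier [A—C 15, A—F 14] → take A—F (14); add A.
The 2nd edge added is C—E.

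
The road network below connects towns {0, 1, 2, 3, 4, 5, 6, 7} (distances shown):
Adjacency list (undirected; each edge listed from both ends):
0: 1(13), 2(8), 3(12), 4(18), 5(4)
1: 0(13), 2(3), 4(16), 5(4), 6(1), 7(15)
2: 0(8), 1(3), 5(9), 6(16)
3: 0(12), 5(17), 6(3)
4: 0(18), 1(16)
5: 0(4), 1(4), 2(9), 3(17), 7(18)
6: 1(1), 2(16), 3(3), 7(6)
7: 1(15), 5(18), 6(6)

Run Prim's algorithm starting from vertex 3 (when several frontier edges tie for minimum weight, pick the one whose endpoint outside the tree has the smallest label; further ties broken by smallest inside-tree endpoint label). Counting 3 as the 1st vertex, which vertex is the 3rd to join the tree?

Prim, starting at 3.
Step 1: cheapest edge leaving the tree is 3-6 (3); add 6.
Step 2: cheapest edge leaving the tree is 1-6 (1); add 1.
Step 3: cheapest edge leaving the tree is 1-2 (3); add 2.
Step 4: cheapest edge leaving the tree is 1-5 (4); add 5.
Step 5: cheapest edge leaving the tree is 0-5 (4); add 0.
Step 6: cheapest edge leaving the tree is 6-7 (6); add 7.
Step 7: cheapest edge leaving the tree is 1-4 (16); add 4.
Vertex order: 3, 6, 1, 2, 5, 0, 7, 4. The 3rd vertex is 1.

1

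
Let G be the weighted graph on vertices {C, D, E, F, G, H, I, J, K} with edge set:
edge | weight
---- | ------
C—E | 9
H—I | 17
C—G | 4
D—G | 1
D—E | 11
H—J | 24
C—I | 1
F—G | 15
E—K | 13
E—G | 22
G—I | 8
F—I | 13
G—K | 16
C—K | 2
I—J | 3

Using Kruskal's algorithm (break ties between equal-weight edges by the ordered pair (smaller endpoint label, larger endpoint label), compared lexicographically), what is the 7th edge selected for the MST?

F-I

Kruskal: consider edges lightest-first.
C—I (1): add — endpoints in different components.
D—G (1): add — endpoints in different components.
C—K (2): add — endpoints in different components.
I—J (3): add — endpoints in different components.
C—G (4): add — endpoints in different components.
G—I (8): skip — G and I already connected.
C—E (9): add — endpoints in different components.
D—E (11): skip — D and E already connected.
E—K (13): skip — E and K already connected.
F—I (13): add — endpoints in different components.
F—G (15): skip — F and G already connected.
G—K (16): skip — G and K already connected.
H—I (17): add — endpoints in different components.
The 7th edge added is F—I.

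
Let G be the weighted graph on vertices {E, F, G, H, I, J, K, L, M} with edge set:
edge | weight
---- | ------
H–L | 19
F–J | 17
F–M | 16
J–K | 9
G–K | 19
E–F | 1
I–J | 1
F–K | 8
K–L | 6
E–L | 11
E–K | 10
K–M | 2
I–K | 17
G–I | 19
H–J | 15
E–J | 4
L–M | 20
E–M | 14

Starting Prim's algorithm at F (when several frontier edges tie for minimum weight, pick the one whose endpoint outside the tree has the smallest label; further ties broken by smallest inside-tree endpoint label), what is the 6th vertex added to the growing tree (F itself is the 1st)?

Prim, starting at F.
Step 1: cheapest edge leaving the tree is E–F (1); add E.
Step 2: cheapest edge leaving the tree is E–J (4); add J.
Step 3: cheapest edge leaving the tree is I–J (1); add I.
Step 4: cheapest edge leaving the tree is F–K (8); add K.
Step 5: cheapest edge leaving the tree is K–M (2); add M.
Step 6: cheapest edge leaving the tree is K–L (6); add L.
Step 7: cheapest edge leaving the tree is H–J (15); add H.
Step 8: cheapest edge leaving the tree is G–I (19); add G.
Vertex order: F, E, J, I, K, M, L, H, G. The 6th vertex is M.

M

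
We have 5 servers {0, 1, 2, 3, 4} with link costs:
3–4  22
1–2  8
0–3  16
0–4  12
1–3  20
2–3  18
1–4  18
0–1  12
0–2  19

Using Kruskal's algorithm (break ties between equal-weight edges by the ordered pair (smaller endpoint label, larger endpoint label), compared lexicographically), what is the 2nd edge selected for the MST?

0-1

Kruskal: consider edges lightest-first.
1–2 (8): add — endpoints in different components.
0–1 (12): add — endpoints in different components.
0–4 (12): add — endpoints in different components.
0–3 (16): add — endpoints in different components.
The 2nd edge added is 0–1.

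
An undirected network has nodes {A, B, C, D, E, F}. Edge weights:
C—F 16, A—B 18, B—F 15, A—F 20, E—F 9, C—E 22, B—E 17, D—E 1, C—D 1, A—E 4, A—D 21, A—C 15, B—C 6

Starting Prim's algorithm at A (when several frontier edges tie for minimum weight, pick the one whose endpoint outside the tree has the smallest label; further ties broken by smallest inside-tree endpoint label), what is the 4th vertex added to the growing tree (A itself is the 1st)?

C

Prim's algorithm from A:
Step 1: cheapest edge leaving the tree is A—E (4); add E.
Step 2: cheapest edge leaving the tree is D—E (1); add D.
Step 3: cheapest edge leaving the tree is C—D (1); add C.
Step 4: cheapest edge leaving the tree is B—C (6); add B.
Step 5: cheapest edge leaving the tree is E—F (9); add F.
Vertex order: A, E, D, C, B, F. The 4th vertex is C.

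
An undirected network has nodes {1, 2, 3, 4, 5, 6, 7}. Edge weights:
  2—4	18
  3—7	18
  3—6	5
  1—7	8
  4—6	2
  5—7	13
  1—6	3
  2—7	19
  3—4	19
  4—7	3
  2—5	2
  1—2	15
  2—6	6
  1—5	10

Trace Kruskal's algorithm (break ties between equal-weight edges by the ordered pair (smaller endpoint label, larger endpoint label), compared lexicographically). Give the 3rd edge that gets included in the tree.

Kruskal's algorithm — process edges by increasing weight (ties by edge label):
2—5 (2): add — endpoints in different components.
4—6 (2): add — endpoints in different components.
1—6 (3): add — endpoints in different components.
4—7 (3): add — endpoints in different components.
3—6 (5): add — endpoints in different components.
2—6 (6): add — endpoints in different components.
The 3rd edge added is 1—6.

1-6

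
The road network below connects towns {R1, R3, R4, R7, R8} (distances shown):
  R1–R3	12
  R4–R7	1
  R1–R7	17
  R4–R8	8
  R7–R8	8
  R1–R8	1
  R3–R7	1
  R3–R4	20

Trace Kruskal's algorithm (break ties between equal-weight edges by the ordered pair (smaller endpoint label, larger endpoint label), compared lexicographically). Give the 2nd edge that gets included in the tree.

Kruskal: consider edges lightest-first.
R1–R8 (1): add — endpoints in different components.
R3–R7 (1): add — endpoints in different components.
R4–R7 (1): add — endpoints in different components.
R4–R8 (8): add — endpoints in different components.
The 2nd edge added is R3–R7.

R3-R7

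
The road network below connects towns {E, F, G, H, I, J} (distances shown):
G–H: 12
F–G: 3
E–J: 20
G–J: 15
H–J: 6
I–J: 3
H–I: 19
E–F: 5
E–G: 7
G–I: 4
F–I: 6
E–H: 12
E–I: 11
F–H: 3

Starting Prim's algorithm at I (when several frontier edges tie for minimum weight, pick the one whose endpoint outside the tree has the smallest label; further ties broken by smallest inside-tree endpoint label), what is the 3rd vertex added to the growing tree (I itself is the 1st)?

Prim, starting at I.
Step 1: frontier [I–J 3, G–I 4, F–I 6, E–I 11, H–I 19] → take I–J (3); add J.
Step 2: frontier [G–I 4, F–I 6, E–I 11, H–I 19, H–J 6, G–J 15, E–J 20] → take G–I (4); add G.
Step 3: frontier [F–G 3, E–G 7, G–H 12, F–I 6, E–I 11, H–I 19, H–J 6, E–J 20] → take F–G (3); add F.
Step 4: frontier [F–H 3, E–F 5, E–G 7, G–H 12, E–I 11, H–I 19, H–J 6, E–J 20] → take F–H (3); add H.
Step 5: frontier [E–F 5, E–G 7, E–H 12, E–I 11, E–J 20] → take E–F (5); add E.
Vertex order: I, J, G, F, H, E. The 3rd vertex is G.

G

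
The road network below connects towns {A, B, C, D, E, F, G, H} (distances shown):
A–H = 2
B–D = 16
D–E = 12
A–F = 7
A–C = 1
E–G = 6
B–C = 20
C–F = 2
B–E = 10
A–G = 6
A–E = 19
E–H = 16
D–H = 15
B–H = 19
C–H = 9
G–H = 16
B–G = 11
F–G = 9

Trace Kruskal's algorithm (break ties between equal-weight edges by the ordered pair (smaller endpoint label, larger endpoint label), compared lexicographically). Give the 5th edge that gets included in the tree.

E-G

Kruskal's algorithm — process edges by increasing weight (ties by edge label):
A–C (1): add — endpoints in different components.
A–H (2): add — endpoints in different components.
C–F (2): add — endpoints in different components.
A–G (6): add — endpoints in different components.
E–G (6): add — endpoints in different components.
A–F (7): skip — A and F already connected.
C–H (9): skip — C and H already connected.
F–G (9): skip — F and G already connected.
B–E (10): add — endpoints in different components.
B–G (11): skip — B and G already connected.
D–E (12): add — endpoints in different components.
The 5th edge added is E–G.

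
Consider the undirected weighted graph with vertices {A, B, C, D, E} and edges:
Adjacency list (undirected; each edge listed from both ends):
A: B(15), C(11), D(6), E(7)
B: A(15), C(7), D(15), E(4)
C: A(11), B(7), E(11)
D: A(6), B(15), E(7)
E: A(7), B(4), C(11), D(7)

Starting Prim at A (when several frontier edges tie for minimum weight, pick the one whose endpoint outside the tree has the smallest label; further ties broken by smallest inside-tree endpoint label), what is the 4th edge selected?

Prim's algorithm from A:
Step 1: frontier [A D 6, A E 7, A C 11, A B 15] → take A D (6); add D.
Step 2: frontier [A E 7, A C 11, A B 15, D E 7, B D 15] → take A E (7); add E.
Step 3: frontier [A C 11, A B 15, B D 15, B E 4, C E 11] → take B E (4); add B.
Step 4: frontier [A C 11, B C 7, C E 11] → take B C (7); add C.
The 4th edge added is B C.

B-C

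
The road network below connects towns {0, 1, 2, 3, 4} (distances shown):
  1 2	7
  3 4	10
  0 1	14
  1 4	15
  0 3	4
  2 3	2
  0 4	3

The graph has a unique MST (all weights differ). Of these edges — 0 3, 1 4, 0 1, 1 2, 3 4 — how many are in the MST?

Kruskal: consider edges lightest-first.
2 3 (2): add. Components now {0} {1} {2,3} {4}
0 4 (3): add. Components now {0,4} {1} {2,3}
0 3 (4): add. Components now {0,2,3,4} {1}
1 2 (7): add. Components now {0,1,2,3,4}
MST edge set: {2 3, 0 4, 0 3, 1 2}.
Of the listed edges, {0 3, 1 2} are in the MST → 2.

2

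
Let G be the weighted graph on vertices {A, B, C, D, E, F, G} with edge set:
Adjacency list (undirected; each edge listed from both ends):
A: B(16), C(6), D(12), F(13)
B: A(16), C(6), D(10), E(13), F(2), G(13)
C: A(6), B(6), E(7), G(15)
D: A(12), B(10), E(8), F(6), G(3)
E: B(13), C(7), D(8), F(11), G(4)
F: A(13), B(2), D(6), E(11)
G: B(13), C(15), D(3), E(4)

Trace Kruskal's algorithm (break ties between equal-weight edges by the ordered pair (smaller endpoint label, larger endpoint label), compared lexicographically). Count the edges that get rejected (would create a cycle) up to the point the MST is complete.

Kruskal's algorithm — process edges by increasing weight (ties by edge label):
B-F (2): add — endpoints in different components.
D-G (3): add — endpoints in different components.
E-G (4): add — endpoints in different components.
A-C (6): add — endpoints in different components.
B-C (6): add — endpoints in different components.
D-F (6): add — endpoints in different components.
Edges rejected before the tree was complete: 0.

0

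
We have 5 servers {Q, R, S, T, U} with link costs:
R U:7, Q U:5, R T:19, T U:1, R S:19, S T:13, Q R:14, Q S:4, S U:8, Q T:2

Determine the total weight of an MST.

14

Sort edges by weight, then run Kruskal:
T U (1): add — endpoints in different components.
Q T (2): add — endpoints in different components.
Q S (4): add — endpoints in different components.
Q U (5): skip — Q and U already connected.
R U (7): add — endpoints in different components.
MST edges: T U, Q T, Q S, R U; total weight 1+2+4+7 = 14.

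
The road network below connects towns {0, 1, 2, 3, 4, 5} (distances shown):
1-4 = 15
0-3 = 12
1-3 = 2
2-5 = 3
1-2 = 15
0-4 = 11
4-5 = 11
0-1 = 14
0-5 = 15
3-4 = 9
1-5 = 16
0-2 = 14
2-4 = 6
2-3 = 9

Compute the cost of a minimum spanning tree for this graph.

Kruskal's algorithm — process edges by increasing weight (ties by edge label):
1-3 (2): add. Components now {0} {1,3} {2} {4} {5}
2-5 (3): add. Components now {0} {1,3} {2,5} {4}
2-4 (6): add. Components now {0} {1,3} {2,4,5}
2-3 (9): add. Components now {0} {1,2,3,4,5}
3-4 (9): skip — 3 and 4 already connected.
0-4 (11): add. Components now {0,1,2,3,4,5}
MST edges: 1-3, 2-5, 2-4, 2-3, 0-4; total weight 2+3+6+9+11 = 31.

31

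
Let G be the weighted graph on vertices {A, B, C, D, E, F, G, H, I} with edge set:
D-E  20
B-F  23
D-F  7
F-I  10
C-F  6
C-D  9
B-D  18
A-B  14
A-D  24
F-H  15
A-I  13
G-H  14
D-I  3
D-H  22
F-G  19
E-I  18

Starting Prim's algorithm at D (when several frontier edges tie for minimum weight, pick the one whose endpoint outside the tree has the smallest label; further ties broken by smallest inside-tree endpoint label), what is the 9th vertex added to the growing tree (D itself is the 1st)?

Prim, starting at D.
Step 1: cheapest edge leaving the tree is D-I (3); add I.
Step 2: cheapest edge leaving the tree is D-F (7); add F.
Step 3: cheapest edge leaving the tree is C-F (6); add C.
Step 4: cheapest edge leaving the tree is A-I (13); add A.
Step 5: cheapest edge leaving the tree is A-B (14); add B.
Step 6: cheapest edge leaving the tree is F-H (15); add H.
Step 7: cheapest edge leaving the tree is G-H (14); add G.
Step 8: cheapest edge leaving the tree is E-I (18); add E.
Vertex order: D, I, F, C, A, B, H, G, E. The 9th vertex is E.

E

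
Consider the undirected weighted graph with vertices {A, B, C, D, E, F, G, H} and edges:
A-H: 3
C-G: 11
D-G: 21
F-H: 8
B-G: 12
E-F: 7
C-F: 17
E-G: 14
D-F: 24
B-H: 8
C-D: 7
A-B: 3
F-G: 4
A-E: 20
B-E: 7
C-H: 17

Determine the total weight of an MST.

42

Kruskal: consider edges lightest-first.
A-B (3): add — endpoints in different components.
A-H (3): add — endpoints in different components.
F-G (4): add — endpoints in different components.
B-E (7): add — endpoints in different components.
C-D (7): add — endpoints in different components.
E-F (7): add — endpoints in different components.
B-H (8): skip — B and H already connected.
F-H (8): skip — F and H already connected.
C-G (11): add — endpoints in different components.
MST edges: A-B, A-H, F-G, B-E, C-D, E-F, C-G; total weight 3+3+4+7+7+7+11 = 42.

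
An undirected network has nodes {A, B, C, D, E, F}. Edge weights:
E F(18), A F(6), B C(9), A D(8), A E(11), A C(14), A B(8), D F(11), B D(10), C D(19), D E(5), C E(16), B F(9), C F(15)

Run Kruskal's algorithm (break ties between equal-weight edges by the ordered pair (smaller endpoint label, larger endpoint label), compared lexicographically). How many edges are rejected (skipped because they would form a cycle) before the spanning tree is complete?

Kruskal's algorithm — process edges by increasing weight (ties by edge label):
D E (5): add. Components now {A} {B} {C} {D,E} {F}
A F (6): add. Components now {A,F} {B} {C} {D,E}
A B (8): add. Components now {A,B,F} {C} {D,E}
A D (8): add. Components now {A,B,D,E,F} {C}
B C (9): add. Components now {A,B,C,D,E,F}
Edges rejected before the tree was complete: 0.

0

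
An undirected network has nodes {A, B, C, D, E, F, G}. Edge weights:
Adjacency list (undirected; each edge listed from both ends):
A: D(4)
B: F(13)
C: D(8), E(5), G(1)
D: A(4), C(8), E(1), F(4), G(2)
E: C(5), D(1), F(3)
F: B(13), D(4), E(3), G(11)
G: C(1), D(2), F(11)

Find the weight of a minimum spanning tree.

Kruskal: consider edges lightest-first.
C—G (1): add — endpoints in different components.
D—E (1): add — endpoints in different components.
D—G (2): add — endpoints in different components.
E—F (3): add — endpoints in different components.
A—D (4): add — endpoints in different components.
D—F (4): skip — D and F already connected.
C—E (5): skip — C and E already connected.
C—D (8): skip — C and D already connected.
F—G (11): skip — F and G already connected.
B—F (13): add — endpoints in different components.
MST edges: C—G, D—E, D—G, E—F, A—D, B—F; total weight 1+1+2+3+4+13 = 24.

24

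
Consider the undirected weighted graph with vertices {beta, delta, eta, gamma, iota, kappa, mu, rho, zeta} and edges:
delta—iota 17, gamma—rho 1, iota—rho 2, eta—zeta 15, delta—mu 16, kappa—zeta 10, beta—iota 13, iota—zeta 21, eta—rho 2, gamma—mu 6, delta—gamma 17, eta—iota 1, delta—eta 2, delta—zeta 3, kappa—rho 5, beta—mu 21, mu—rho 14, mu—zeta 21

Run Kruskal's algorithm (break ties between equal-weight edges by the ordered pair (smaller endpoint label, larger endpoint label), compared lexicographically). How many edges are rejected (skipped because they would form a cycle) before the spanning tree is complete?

2

Sort edges by weight, then run Kruskal:
eta—iota (1): add — endpoints in different components.
gamma—rho (1): add — endpoints in different components.
delta—eta (2): add — endpoints in different components.
eta—rho (2): add — endpoints in different components.
iota—rho (2): skip — iota and rho already connected.
delta—zeta (3): add — endpoints in different components.
kappa—rho (5): add — endpoints in different components.
gamma—mu (6): add — endpoints in different components.
kappa—zeta (10): skip — kappa and zeta already connected.
beta—iota (13): add — endpoints in different components.
Edges rejected before the tree was complete: 2.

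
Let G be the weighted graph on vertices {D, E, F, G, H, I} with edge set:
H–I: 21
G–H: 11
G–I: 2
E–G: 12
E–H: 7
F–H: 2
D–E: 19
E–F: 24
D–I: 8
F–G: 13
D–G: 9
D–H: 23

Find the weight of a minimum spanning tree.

30

Kruskal's algorithm — process edges by increasing weight (ties by edge label):
F–H (2): add — endpoints in different components.
G–I (2): add — endpoints in different components.
E–H (7): add — endpoints in different components.
D–I (8): add — endpoints in different components.
D–G (9): skip — D and G already connected.
G–H (11): add — endpoints in different components.
MST edges: F–H, G–I, E–H, D–I, G–H; total weight 2+2+7+8+11 = 30.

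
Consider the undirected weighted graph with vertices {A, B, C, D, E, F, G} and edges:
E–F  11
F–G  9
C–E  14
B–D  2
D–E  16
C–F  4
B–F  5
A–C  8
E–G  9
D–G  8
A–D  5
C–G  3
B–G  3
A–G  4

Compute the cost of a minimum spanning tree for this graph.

25

Grow the tree from G using Prim:
Step 1: cheapest edge leaving the tree is B–G (3); add B.
Step 2: cheapest edge leaving the tree is B–D (2); add D.
Step 3: cheapest edge leaving the tree is C–G (3); add C.
Step 4: cheapest edge leaving the tree is A–G (4); add A.
Step 5: cheapest edge leaving the tree is C–F (4); add F.
Step 6: cheapest edge leaving the tree is E–G (9); add E.
MST edges: B–G, B–D, C–G, A–G, C–F, E–G; total weight 3+2+3+4+4+9 = 25.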